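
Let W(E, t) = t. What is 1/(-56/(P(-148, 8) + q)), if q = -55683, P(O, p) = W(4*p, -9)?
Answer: 1989/2 ≈ 994.50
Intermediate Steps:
P(O, p) = -9
1/(-56/(P(-148, 8) + q)) = 1/(-56/(-9 - 55683)) = 1/(-56/(-55692)) = 1/(-56*(-1/55692)) = 1/(2/1989) = 1989/2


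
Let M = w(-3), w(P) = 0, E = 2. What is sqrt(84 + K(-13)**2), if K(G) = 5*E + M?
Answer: 2*sqrt(46) ≈ 13.565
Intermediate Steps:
M = 0
K(G) = 10 (K(G) = 5*2 + 0 = 10 + 0 = 10)
sqrt(84 + K(-13)**2) = sqrt(84 + 10**2) = sqrt(84 + 100) = sqrt(184) = 2*sqrt(46)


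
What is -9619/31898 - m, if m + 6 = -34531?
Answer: 1101651607/31898 ≈ 34537.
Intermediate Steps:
m = -34537 (m = -6 - 34531 = -34537)
-9619/31898 - m = -9619/31898 - 1*(-34537) = -9619*1/31898 + 34537 = -9619/31898 + 34537 = 1101651607/31898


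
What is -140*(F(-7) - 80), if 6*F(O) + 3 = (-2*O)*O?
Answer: 40670/3 ≈ 13557.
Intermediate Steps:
F(O) = -½ - O²/3 (F(O) = -½ + ((-2*O)*O)/6 = -½ + (-2*O²)/6 = -½ - O²/3)
-140*(F(-7) - 80) = -140*((-½ - ⅓*(-7)²) - 80) = -140*((-½ - ⅓*49) - 80) = -140*((-½ - 49/3) - 80) = -140*(-101/6 - 80) = -140*(-581/6) = 40670/3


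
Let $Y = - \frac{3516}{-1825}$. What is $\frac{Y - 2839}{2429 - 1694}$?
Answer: $- \frac{5177659}{1341375} \approx -3.86$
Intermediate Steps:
$Y = \frac{3516}{1825}$ ($Y = \left(-3516\right) \left(- \frac{1}{1825}\right) = \frac{3516}{1825} \approx 1.9266$)
$\frac{Y - 2839}{2429 - 1694} = \frac{\frac{3516}{1825} - 2839}{2429 - 1694} = - \frac{5177659}{1825 \cdot 735} = \left(- \frac{5177659}{1825}\right) \frac{1}{735} = - \frac{5177659}{1341375}$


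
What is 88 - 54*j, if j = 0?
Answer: 88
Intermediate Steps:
88 - 54*j = 88 - 54*0 = 88 + 0 = 88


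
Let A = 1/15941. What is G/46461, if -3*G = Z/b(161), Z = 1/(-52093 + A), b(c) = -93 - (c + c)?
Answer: -15941/48034451359329840 ≈ -3.3187e-13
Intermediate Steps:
A = 1/15941 ≈ 6.2731e-5
b(c) = -93 - 2*c
Z = -15941/830414512 (Z = 1/(-52093 + 1/15941) = 1/(-830414512/15941) = -15941/830414512 ≈ -1.9196e-5)
G = -15941/1033866067440 (G = -(-15941)/(2491243536*(-93 - 2*161)) = -(-15941)/(2491243536*(-93 - 322)) = -(-15941)/(2491243536*(-415)) = -(-15941)*(-1)/(2491243536*415) = -⅓*15941/344622022480 = -15941/1033866067440 ≈ -1.5419e-8)
G/46461 = -15941/1033866067440/46461 = -15941/1033866067440*1/46461 = -15941/48034451359329840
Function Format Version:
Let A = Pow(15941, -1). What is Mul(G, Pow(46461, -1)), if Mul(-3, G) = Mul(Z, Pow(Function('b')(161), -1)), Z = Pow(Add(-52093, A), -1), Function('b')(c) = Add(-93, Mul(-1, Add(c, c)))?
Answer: Rational(-15941, 48034451359329840) ≈ -3.3187e-13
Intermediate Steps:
A = Rational(1, 15941) ≈ 6.2731e-5
Function('b')(c) = Add(-93, Mul(-2, c)) (Function('b')(c) = Add(-93, Mul(-1, Mul(2, c))) = Add(-93, Mul(-2, c)))
Z = Rational(-15941, 830414512) (Z = Pow(Add(-52093, Rational(1, 15941)), -1) = Pow(Rational(-830414512, 15941), -1) = Rational(-15941, 830414512) ≈ -1.9196e-5)
G = Rational(-15941, 1033866067440) (G = Mul(Rational(-1, 3), Mul(Rational(-15941, 830414512), Pow(Add(-93, Mul(-2, 161)), -1))) = Mul(Rational(-1, 3), Mul(Rational(-15941, 830414512), Pow(Add(-93, -322), -1))) = Mul(Rational(-1, 3), Mul(Rational(-15941, 830414512), Pow(-415, -1))) = Mul(Rational(-1, 3), Mul(Rational(-15941, 830414512), Rational(-1, 415))) = Mul(Rational(-1, 3), Rational(15941, 344622022480)) = Rational(-15941, 1033866067440) ≈ -1.5419e-8)
Mul(G, Pow(46461, -1)) = Mul(Rational(-15941, 1033866067440), Pow(46461, -1)) = Mul(Rational(-15941, 1033866067440), Rational(1, 46461)) = Rational(-15941, 48034451359329840)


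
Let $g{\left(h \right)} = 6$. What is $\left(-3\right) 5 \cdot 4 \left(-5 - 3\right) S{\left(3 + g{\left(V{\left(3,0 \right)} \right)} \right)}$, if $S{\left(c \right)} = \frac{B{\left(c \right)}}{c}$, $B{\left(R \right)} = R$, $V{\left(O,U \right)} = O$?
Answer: $480$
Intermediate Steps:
$S{\left(c \right)} = 1$ ($S{\left(c \right)} = \frac{c}{c} = 1$)
$\left(-3\right) 5 \cdot 4 \left(-5 - 3\right) S{\left(3 + g{\left(V{\left(3,0 \right)} \right)} \right)} = \left(-3\right) 5 \cdot 4 \left(-5 - 3\right) 1 = \left(-15\right) 4 \left(-5 - 3\right) 1 = \left(-60\right) \left(-8\right) 1 = 480 \cdot 1 = 480$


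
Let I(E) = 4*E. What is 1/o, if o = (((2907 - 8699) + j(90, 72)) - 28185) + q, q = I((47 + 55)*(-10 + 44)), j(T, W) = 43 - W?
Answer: -1/20134 ≈ -4.9667e-5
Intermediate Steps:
q = 13872 (q = 4*((47 + 55)*(-10 + 44)) = 4*(102*34) = 4*3468 = 13872)
o = -20134 (o = (((2907 - 8699) + (43 - 1*72)) - 28185) + 13872 = ((-5792 + (43 - 72)) - 28185) + 13872 = ((-5792 - 29) - 28185) + 13872 = (-5821 - 28185) + 13872 = -34006 + 13872 = -20134)
1/o = 1/(-20134) = -1/20134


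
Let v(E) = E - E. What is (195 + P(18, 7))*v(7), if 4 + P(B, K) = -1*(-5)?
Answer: 0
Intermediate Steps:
v(E) = 0
P(B, K) = 1 (P(B, K) = -4 - 1*(-5) = -4 + 5 = 1)
(195 + P(18, 7))*v(7) = (195 + 1)*0 = 196*0 = 0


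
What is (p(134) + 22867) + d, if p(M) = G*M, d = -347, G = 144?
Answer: 41816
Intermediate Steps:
p(M) = 144*M
(p(134) + 22867) + d = (144*134 + 22867) - 347 = (19296 + 22867) - 347 = 42163 - 347 = 41816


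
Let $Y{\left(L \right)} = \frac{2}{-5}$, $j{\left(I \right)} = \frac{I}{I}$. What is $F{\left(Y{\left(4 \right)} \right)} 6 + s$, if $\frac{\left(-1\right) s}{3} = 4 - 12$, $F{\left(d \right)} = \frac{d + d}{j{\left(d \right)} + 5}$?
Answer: $\frac{116}{5} \approx 23.2$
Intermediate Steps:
$j{\left(I \right)} = 1$
$Y{\left(L \right)} = - \frac{2}{5}$ ($Y{\left(L \right)} = 2 \left(- \frac{1}{5}\right) = - \frac{2}{5}$)
$F{\left(d \right)} = \frac{d}{3}$ ($F{\left(d \right)} = \frac{d + d}{1 + 5} = \frac{2 d}{6} = 2 d \frac{1}{6} = \frac{d}{3}$)
$s = 24$ ($s = - 3 \left(4 - 12\right) = \left(-3\right) \left(-8\right) = 24$)
$F{\left(Y{\left(4 \right)} \right)} 6 + s = \frac{1}{3} \left(- \frac{2}{5}\right) 6 + 24 = \left(- \frac{2}{15}\right) 6 + 24 = - \frac{4}{5} + 24 = \frac{116}{5}$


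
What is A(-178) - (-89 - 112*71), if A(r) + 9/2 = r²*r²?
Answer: 2007767785/2 ≈ 1.0039e+9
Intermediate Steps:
A(r) = -9/2 + r⁴ (A(r) = -9/2 + r²*r² = -9/2 + r⁴)
A(-178) - (-89 - 112*71) = (-9/2 + (-178)⁴) - (-89 - 112*71) = (-9/2 + 1003875856) - (-89 - 7952) = 2007751703/2 - 1*(-8041) = 2007751703/2 + 8041 = 2007767785/2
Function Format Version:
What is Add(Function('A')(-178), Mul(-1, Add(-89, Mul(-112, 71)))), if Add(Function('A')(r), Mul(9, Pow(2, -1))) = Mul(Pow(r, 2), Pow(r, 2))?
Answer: Rational(2007767785, 2) ≈ 1.0039e+9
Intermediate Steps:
Function('A')(r) = Add(Rational(-9, 2), Pow(r, 4)) (Function('A')(r) = Add(Rational(-9, 2), Mul(Pow(r, 2), Pow(r, 2))) = Add(Rational(-9, 2), Pow(r, 4)))
Add(Function('A')(-178), Mul(-1, Add(-89, Mul(-112, 71)))) = Add(Add(Rational(-9, 2), Pow(-178, 4)), Mul(-1, Add(-89, Mul(-112, 71)))) = Add(Add(Rational(-9, 2), 1003875856), Mul(-1, Add(-89, -7952))) = Add(Rational(2007751703, 2), Mul(-1, -8041)) = Add(Rational(2007751703, 2), 8041) = Rational(2007767785, 2)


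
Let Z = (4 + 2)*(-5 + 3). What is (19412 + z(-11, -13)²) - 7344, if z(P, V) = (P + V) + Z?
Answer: 13364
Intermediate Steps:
Z = -12 (Z = 6*(-2) = -12)
z(P, V) = -12 + P + V (z(P, V) = (P + V) - 12 = -12 + P + V)
(19412 + z(-11, -13)²) - 7344 = (19412 + (-12 - 11 - 13)²) - 7344 = (19412 + (-36)²) - 7344 = (19412 + 1296) - 7344 = 20708 - 7344 = 13364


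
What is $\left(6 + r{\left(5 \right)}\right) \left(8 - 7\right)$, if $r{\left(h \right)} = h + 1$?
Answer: $12$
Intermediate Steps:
$r{\left(h \right)} = 1 + h$
$\left(6 + r{\left(5 \right)}\right) \left(8 - 7\right) = \left(6 + \left(1 + 5\right)\right) \left(8 - 7\right) = \left(6 + 6\right) 1 = 12 \cdot 1 = 12$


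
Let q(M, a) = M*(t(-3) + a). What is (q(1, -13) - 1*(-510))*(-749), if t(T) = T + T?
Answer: -367759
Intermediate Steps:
t(T) = 2*T
q(M, a) = M*(-6 + a) (q(M, a) = M*(2*(-3) + a) = M*(-6 + a))
(q(1, -13) - 1*(-510))*(-749) = (1*(-6 - 13) - 1*(-510))*(-749) = (1*(-19) + 510)*(-749) = (-19 + 510)*(-749) = 491*(-749) = -367759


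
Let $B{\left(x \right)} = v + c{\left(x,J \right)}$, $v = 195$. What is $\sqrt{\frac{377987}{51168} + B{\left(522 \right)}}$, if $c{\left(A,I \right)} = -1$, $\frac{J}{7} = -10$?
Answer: $\frac{\sqrt{32954043642}}{12792} \approx 14.191$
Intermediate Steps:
$J = -70$ ($J = 7 \left(-10\right) = -70$)
$B{\left(x \right)} = 194$ ($B{\left(x \right)} = 195 - 1 = 194$)
$\sqrt{\frac{377987}{51168} + B{\left(522 \right)}} = \sqrt{\frac{377987}{51168} + 194} = \sqrt{\frac{10304579}{51168}} = \frac{\sqrt{32954043642}}{12792}$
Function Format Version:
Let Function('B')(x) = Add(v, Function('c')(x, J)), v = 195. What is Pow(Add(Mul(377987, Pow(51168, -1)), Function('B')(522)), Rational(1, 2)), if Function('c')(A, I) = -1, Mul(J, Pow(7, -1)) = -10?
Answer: Mul(Rational(1, 12792), Pow(32954043642, Rational(1, 2))) ≈ 14.191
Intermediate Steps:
J = -70 (J = Mul(7, -10) = -70)
Function('B')(x) = 194 (Function('B')(x) = Add(195, -1) = 194)
Pow(Add(Mul(377987, Pow(51168, -1)), Function('B')(522)), Rational(1, 2)) = Pow(Add(Mul(377987, Pow(51168, -1)), 194), Rational(1, 2)) = Pow(Add(Mul(377987, Rational(1, 51168)), 194), Rational(1, 2)) = Pow(Add(Rational(377987, 51168), 194), Rational(1, 2)) = Pow(Rational(10304579, 51168), Rational(1, 2)) = Mul(Rational(1, 12792), Pow(32954043642, Rational(1, 2)))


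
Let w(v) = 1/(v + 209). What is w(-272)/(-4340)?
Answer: 1/273420 ≈ 3.6574e-6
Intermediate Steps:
w(v) = 1/(209 + v)
w(-272)/(-4340) = 1/((209 - 272)*(-4340)) = -1/4340/(-63) = -1/63*(-1/4340) = 1/273420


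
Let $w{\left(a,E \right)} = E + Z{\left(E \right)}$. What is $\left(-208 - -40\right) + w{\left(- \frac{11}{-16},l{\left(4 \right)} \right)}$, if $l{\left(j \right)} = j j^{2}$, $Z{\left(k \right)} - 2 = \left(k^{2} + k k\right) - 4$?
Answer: $8086$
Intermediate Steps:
$Z{\left(k \right)} = -2 + 2 k^{2}$ ($Z{\left(k \right)} = 2 - \left(4 - k^{2} - k k\right) = 2 + \left(\left(k^{2} + k^{2}\right) - 4\right) = 2 + \left(2 k^{2} - 4\right) = 2 + \left(-4 + 2 k^{2}\right) = -2 + 2 k^{2}$)
$l{\left(j \right)} = j^{3}$
$w{\left(a,E \right)} = -2 + E + 2 E^{2}$ ($w{\left(a,E \right)} = E + \left(-2 + 2 E^{2}\right) = -2 + E + 2 E^{2}$)
$\left(-208 - -40\right) + w{\left(- \frac{11}{-16},l{\left(4 \right)} \right)} = \left(-208 - -40\right) + \left(-2 + 4^{3} + 2 \left(4^{3}\right)^{2}\right) = \left(-208 + 40\right) + \left(-2 + 64 + 2 \cdot 64^{2}\right) = -168 + \left(-2 + 64 + 2 \cdot 4096\right) = -168 + \left(-2 + 64 + 8192\right) = -168 + 8254 = 8086$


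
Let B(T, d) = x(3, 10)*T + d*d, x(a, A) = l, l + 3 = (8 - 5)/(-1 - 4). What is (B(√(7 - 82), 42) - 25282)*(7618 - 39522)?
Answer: 750318272 + 574272*I*√3 ≈ 7.5032e+8 + 9.9467e+5*I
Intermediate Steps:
l = -18/5 (l = -3 + (8 - 5)/(-1 - 4) = -3 + 3/(-5) = -3 + 3*(-⅕) = -3 - ⅗ = -18/5 ≈ -3.6000)
x(a, A) = -18/5
B(T, d) = d² - 18*T/5 (B(T, d) = -18*T/5 + d*d = -18*T/5 + d² = d² - 18*T/5)
(B(√(7 - 82), 42) - 25282)*(7618 - 39522) = ((42² - 18*√(7 - 82)/5) - 25282)*(7618 - 39522) = ((1764 - 18*I*√3) - 25282)*(-31904) = (-23518 - 18*I*√3)*(-31904) = 750318272 + 574272*I*√3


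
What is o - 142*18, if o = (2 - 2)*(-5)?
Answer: -2556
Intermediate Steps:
o = 0 (o = 0*(-5) = 0)
o - 142*18 = 0 - 142*18 = 0 - 2556 = -2556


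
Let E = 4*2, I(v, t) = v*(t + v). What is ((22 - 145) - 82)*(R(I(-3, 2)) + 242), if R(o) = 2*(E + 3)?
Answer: -54120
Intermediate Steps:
E = 8
R(o) = 22 (R(o) = 2*(8 + 3) = 2*11 = 22)
((22 - 145) - 82)*(R(I(-3, 2)) + 242) = ((22 - 145) - 82)*(22 + 242) = (-123 - 82)*264 = -205*264 = -54120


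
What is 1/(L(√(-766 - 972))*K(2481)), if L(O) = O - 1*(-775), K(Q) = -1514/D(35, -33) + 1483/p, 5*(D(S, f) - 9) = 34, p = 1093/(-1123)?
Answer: -66918925/84235237641523 + 86347*I*√1738/84235237641523 ≈ -7.9443e-7 + 4.2734e-8*I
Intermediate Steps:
p = -1093/1123 (p = 1093*(-1/1123) = -1093/1123 ≈ -0.97329)
D(S, f) = 79/5 (D(S, f) = 9 + (⅕)*34 = 9 + 34/5 = 79/5)
K(Q) = -139841321/86347 (K(Q) = -1514/79/5 + 1483/(-1093/1123) = -1514*5/79 + 1483*(-1123/1093) = -7570/79 - 1665409/1093 = -139841321/86347)
L(O) = 775 + O (L(O) = O + 775 = 775 + O)
1/(L(√(-766 - 972))*K(2481)) = 1/((775 + √(-766 - 972))*(-139841321/86347)) = -86347/139841321/(775 + √(-1738)) = -86347/139841321/(775 + I*√1738) = -86347/(139841321*(775 + I*√1738))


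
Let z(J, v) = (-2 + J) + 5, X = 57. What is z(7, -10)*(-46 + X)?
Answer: 110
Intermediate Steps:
z(J, v) = 3 + J
z(7, -10)*(-46 + X) = (3 + 7)*(-46 + 57) = 10*11 = 110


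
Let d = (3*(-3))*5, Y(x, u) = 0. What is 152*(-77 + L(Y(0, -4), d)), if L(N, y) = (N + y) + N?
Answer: -18544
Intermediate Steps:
d = -45 (d = -9*5 = -45)
L(N, y) = y + 2*N
152*(-77 + L(Y(0, -4), d)) = 152*(-77 + (-45 + 2*0)) = 152*(-77 + (-45 + 0)) = 152*(-77 - 45) = 152*(-122) = -18544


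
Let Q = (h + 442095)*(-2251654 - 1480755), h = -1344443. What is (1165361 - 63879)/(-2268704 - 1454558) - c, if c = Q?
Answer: -6269846237937888233/1861631 ≈ -3.3679e+12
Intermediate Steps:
Q = 3367931796332 (Q = (-1344443 + 442095)*(-2251654 - 1480755) = -902348*(-3732409) = 3367931796332)
c = 3367931796332
(1165361 - 63879)/(-2268704 - 1454558) - c = (1165361 - 63879)/(-2268704 - 1454558) - 1*3367931796332 = 1101482/(-3723262) - 3367931796332 = 1101482*(-1/3723262) - 3367931796332 = -550741/1861631 - 3367931796332 = -6269846237937888233/1861631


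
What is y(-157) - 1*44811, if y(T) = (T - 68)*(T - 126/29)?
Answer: -246744/29 ≈ -8508.4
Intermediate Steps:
y(T) = (-68 + T)*(-126/29 + T) (y(T) = (-68 + T)*(T - 126*1/29) = (-68 + T)*(T - 126/29) = (-68 + T)*(-126/29 + T))
y(-157) - 1*44811 = (8568/29 + (-157)² - 2098/29*(-157)) - 1*44811 = (8568/29 + 24649 + 329386/29) - 44811 = 1052775/29 - 44811 = -246744/29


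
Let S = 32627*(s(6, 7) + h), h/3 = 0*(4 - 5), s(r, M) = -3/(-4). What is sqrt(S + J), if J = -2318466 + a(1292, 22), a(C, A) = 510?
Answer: 3*I*sqrt(1019327)/2 ≈ 1514.4*I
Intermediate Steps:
s(r, M) = 3/4 (s(r, M) = -3*(-1/4) = 3/4)
h = 0 (h = 3*(0*(4 - 5)) = 3*(0*(-1)) = 3*0 = 0)
J = -2317956 (J = -2318466 + 510 = -2317956)
S = 97881/4 (S = 32627*(3/4 + 0) = 32627*(3/4) = 97881/4 ≈ 24470.)
sqrt(S + J) = sqrt(97881/4 - 2317956) = sqrt(-9173943/4) = 3*I*sqrt(1019327)/2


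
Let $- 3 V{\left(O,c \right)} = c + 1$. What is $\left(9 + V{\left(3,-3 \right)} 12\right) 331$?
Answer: $5627$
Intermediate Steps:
$V{\left(O,c \right)} = - \frac{1}{3} - \frac{c}{3}$ ($V{\left(O,c \right)} = - \frac{c + 1}{3} = - \frac{1 + c}{3} = - \frac{1}{3} - \frac{c}{3}$)
$\left(9 + V{\left(3,-3 \right)} 12\right) 331 = \left(9 + \left(- \frac{1}{3} - -1\right) 12\right) 331 = \left(9 + \left(- \frac{1}{3} + 1\right) 12\right) 331 = \left(9 + \frac{2}{3} \cdot 12\right) 331 = \left(9 + 8\right) 331 = 17 \cdot 331 = 5627$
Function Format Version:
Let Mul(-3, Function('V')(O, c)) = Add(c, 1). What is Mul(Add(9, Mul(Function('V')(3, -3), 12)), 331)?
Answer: 5627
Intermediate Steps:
Function('V')(O, c) = Add(Rational(-1, 3), Mul(Rational(-1, 3), c)) (Function('V')(O, c) = Mul(Rational(-1, 3), Add(c, 1)) = Mul(Rational(-1, 3), Add(1, c)) = Add(Rational(-1, 3), Mul(Rational(-1, 3), c)))
Mul(Add(9, Mul(Function('V')(3, -3), 12)), 331) = Mul(Add(9, Mul(Add(Rational(-1, 3), Mul(Rational(-1, 3), -3)), 12)), 331) = Mul(Add(9, Mul(Add(Rational(-1, 3), 1), 12)), 331) = Mul(Add(9, Mul(Rational(2, 3), 12)), 331) = Mul(Add(9, 8), 331) = Mul(17, 331) = 5627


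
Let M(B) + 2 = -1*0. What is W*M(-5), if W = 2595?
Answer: -5190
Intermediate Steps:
M(B) = -2 (M(B) = -2 - 1*0 = -2 + 0 = -2)
W*M(-5) = 2595*(-2) = -5190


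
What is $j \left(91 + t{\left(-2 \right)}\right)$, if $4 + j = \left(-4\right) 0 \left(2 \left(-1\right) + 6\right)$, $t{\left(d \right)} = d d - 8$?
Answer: $-348$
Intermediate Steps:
$t{\left(d \right)} = -8 + d^{2}$ ($t{\left(d \right)} = d^{2} - 8 = -8 + d^{2}$)
$j = -4$ ($j = -4 + \left(-4\right) 0 \left(2 \left(-1\right) + 6\right) = -4 + 0 \left(-2 + 6\right) = -4 + 0 \cdot 4 = -4 + 0 = -4$)
$j \left(91 + t{\left(-2 \right)}\right) = - 4 \left(91 - \left(8 - \left(-2\right)^{2}\right)\right) = - 4 \left(91 + \left(-8 + 4\right)\right) = - 4 \left(91 - 4\right) = \left(-4\right) 87 = -348$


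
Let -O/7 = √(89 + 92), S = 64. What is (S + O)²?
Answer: 12965 - 896*√181 ≈ 910.55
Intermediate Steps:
O = -7*√181 (O = -7*√(89 + 92) = -7*√181 ≈ -94.175)
(S + O)² = (64 - 7*√181)²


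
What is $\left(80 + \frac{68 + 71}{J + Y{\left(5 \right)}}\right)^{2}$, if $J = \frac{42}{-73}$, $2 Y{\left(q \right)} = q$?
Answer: $\frac{1829615076}{78961} \approx 23171.0$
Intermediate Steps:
$Y{\left(q \right)} = \frac{q}{2}$
$J = - \frac{42}{73}$ ($J = 42 \left(- \frac{1}{73}\right) = - \frac{42}{73} \approx -0.57534$)
$\left(80 + \frac{68 + 71}{J + Y{\left(5 \right)}}\right)^{2} = \left(80 + \frac{68 + 71}{- \frac{42}{73} + \frac{1}{2} \cdot 5}\right)^{2} = \left(80 + \frac{139}{- \frac{42}{73} + \frac{5}{2}}\right)^{2} = \left(80 + \frac{139}{\frac{281}{146}}\right)^{2} = \left(80 + 139 \cdot \frac{146}{281}\right)^{2} = \left(80 + \frac{20294}{281}\right)^{2} = \left(\frac{42774}{281}\right)^{2} = \frac{1829615076}{78961}$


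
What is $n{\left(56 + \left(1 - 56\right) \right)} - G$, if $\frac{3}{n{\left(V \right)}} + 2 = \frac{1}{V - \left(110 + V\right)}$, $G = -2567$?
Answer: $\frac{566977}{221} \approx 2565.5$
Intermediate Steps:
$n{\left(V \right)} = - \frac{330}{221}$ ($n{\left(V \right)} = \frac{3}{-2 + \frac{1}{V - \left(110 + V\right)}} = \frac{3}{-2 + \frac{1}{-110}} = \frac{3}{-2 - \frac{1}{110}} = \frac{3}{- \frac{221}{110}} = 3 \left(- \frac{110}{221}\right) = - \frac{330}{221}$)
$n{\left(56 + \left(1 - 56\right) \right)} - G = - \frac{330}{221} - -2567 = - \frac{330}{221} + 2567 = \frac{566977}{221}$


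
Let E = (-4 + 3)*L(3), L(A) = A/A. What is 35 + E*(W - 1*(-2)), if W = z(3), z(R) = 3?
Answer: 30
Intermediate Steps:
W = 3
L(A) = 1
E = -1 (E = (-4 + 3)*1 = -1*1 = -1)
35 + E*(W - 1*(-2)) = 35 - (3 - 1*(-2)) = 35 - (3 + 2) = 35 - 1*5 = 35 - 5 = 30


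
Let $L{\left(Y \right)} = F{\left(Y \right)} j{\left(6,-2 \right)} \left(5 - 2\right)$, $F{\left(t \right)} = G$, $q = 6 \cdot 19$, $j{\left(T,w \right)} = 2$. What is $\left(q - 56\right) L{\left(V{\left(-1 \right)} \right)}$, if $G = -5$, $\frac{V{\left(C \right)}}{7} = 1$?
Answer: $-1740$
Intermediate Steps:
$V{\left(C \right)} = 7$ ($V{\left(C \right)} = 7 \cdot 1 = 7$)
$q = 114$
$F{\left(t \right)} = -5$
$L{\left(Y \right)} = -30$ ($L{\left(Y \right)} = \left(-5\right) 2 \left(5 - 2\right) = \left(-10\right) 3 = -30$)
$\left(q - 56\right) L{\left(V{\left(-1 \right)} \right)} = \left(114 - 56\right) \left(-30\right) = 58 \left(-30\right) = -1740$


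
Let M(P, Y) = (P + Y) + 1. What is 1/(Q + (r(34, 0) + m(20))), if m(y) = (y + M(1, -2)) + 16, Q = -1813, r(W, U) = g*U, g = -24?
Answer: -1/1777 ≈ -0.00056275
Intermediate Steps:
r(W, U) = -24*U
M(P, Y) = 1 + P + Y
m(y) = 16 + y (m(y) = (y + (1 + 1 - 2)) + 16 = (y + 0) + 16 = y + 16 = 16 + y)
1/(Q + (r(34, 0) + m(20))) = 1/(-1813 + (-24*0 + (16 + 20))) = 1/(-1813 + (0 + 36)) = 1/(-1813 + 36) = 1/(-1777) = -1/1777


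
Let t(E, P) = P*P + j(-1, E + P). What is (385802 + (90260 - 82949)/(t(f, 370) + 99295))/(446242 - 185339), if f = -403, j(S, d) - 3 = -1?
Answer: 91125282305/61624505891 ≈ 1.4787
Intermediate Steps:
j(S, d) = 2 (j(S, d) = 3 - 1 = 2)
t(E, P) = 2 + P**2 (t(E, P) = P*P + 2 = P**2 + 2 = 2 + P**2)
(385802 + (90260 - 82949)/(t(f, 370) + 99295))/(446242 - 185339) = (385802 + (90260 - 82949)/((2 + 370**2) + 99295))/(446242 - 185339) = (385802 + 7311/((2 + 136900) + 99295))/260903 = (385802 + 7311/(136902 + 99295))*(1/260903) = (385802 + 7311/236197)*(1/260903) = (91125282305/236197)*(1/260903) = 91125282305/61624505891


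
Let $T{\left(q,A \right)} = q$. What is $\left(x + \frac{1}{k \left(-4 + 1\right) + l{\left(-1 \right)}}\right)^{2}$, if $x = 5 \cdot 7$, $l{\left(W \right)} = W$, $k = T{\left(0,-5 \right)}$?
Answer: $1156$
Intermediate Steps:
$k = 0$
$x = 35$
$\left(x + \frac{1}{k \left(-4 + 1\right) + l{\left(-1 \right)}}\right)^{2} = \left(35 + \frac{1}{0 \left(-4 + 1\right) - 1}\right)^{2} = \left(35 + \frac{1}{0 \left(-3\right) - 1}\right)^{2} = \left(35 + \frac{1}{0 - 1}\right)^{2} = \left(35 + \frac{1}{-1}\right)^{2} = \left(35 - 1\right)^{2} = 34^{2} = 1156$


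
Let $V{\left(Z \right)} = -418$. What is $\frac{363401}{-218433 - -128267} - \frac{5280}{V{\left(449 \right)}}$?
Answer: $\frac{14735221}{1713154} \approx 8.6012$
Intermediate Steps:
$\frac{363401}{-218433 - -128267} - \frac{5280}{V{\left(449 \right)}} = \frac{363401}{-218433 - -128267} - \frac{5280}{-418} = \frac{363401}{-218433 + 128267} - - \frac{240}{19} = \frac{363401}{-90166} + \frac{240}{19} = 363401 \left(- \frac{1}{90166}\right) + \frac{240}{19} = - \frac{363401}{90166} + \frac{240}{19} = \frac{14735221}{1713154}$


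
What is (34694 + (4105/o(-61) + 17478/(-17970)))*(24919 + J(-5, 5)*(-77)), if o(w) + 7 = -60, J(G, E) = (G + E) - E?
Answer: 175847158686656/200665 ≈ 8.7632e+8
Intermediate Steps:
J(G, E) = G (J(G, E) = (E + G) - E = G)
o(w) = -67 (o(w) = -7 - 60 = -67)
(34694 + (4105/o(-61) + 17478/(-17970)))*(24919 + J(-5, 5)*(-77)) = (34694 + (4105/(-67) + 17478/(-17970)))*(24919 - 5*(-77)) = (34694 + (4105*(-1/67) + 17478*(-1/17970)))*(24919 + 385) = (34694 + (-4105/67 - 2913/2995))*25304 = (34694 - 12489646/200665)*25304 = (6949381864/200665)*25304 = 175847158686656/200665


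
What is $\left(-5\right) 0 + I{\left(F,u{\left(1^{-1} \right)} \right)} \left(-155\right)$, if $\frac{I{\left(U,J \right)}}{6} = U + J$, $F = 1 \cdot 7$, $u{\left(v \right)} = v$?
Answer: $-7440$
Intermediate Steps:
$F = 7$
$I{\left(U,J \right)} = 6 J + 6 U$ ($I{\left(U,J \right)} = 6 \left(U + J\right) = 6 \left(J + U\right) = 6 J + 6 U$)
$\left(-5\right) 0 + I{\left(F,u{\left(1^{-1} \right)} \right)} \left(-155\right) = \left(-5\right) 0 + \left(\frac{6}{1} + 6 \cdot 7\right) \left(-155\right) = 0 + \left(6 \cdot 1 + 42\right) \left(-155\right) = 0 + \left(6 + 42\right) \left(-155\right) = 0 + 48 \left(-155\right) = 0 - 7440 = -7440$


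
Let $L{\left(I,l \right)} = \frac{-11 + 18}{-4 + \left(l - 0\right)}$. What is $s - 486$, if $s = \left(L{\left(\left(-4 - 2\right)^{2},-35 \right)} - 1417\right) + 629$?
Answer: $- \frac{49693}{39} \approx -1274.2$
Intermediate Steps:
$L{\left(I,l \right)} = \frac{7}{-4 + l}$ ($L{\left(I,l \right)} = \frac{7}{-4 + \left(l + 0\right)} = \frac{7}{-4 + l}$)
$s = - \frac{30739}{39}$ ($s = \left(\frac{7}{-4 - 35} - 1417\right) + 629 = \left(\frac{7}{-39} - 1417\right) + 629 = \left(7 \left(- \frac{1}{39}\right) - 1417\right) + 629 = \left(- \frac{7}{39} - 1417\right) + 629 = - \frac{55270}{39} + 629 = - \frac{30739}{39} \approx -788.18$)
$s - 486 = - \frac{30739}{39} - 486 = - \frac{49693}{39}$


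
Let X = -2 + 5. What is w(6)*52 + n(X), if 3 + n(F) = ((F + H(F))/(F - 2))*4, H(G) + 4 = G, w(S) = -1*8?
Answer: -411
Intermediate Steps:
w(S) = -8
X = 3
H(G) = -4 + G
n(F) = -3 + 4*(-4 + 2*F)/(-2 + F) (n(F) = -3 + ((F + (-4 + F))/(F - 2))*4 = -3 + ((-4 + 2*F)/(-2 + F))*4 = -3 + 4*(-4 + 2*F)/(-2 + F))
w(6)*52 + n(X) = -8*52 + 5 = -416 + 5 = -411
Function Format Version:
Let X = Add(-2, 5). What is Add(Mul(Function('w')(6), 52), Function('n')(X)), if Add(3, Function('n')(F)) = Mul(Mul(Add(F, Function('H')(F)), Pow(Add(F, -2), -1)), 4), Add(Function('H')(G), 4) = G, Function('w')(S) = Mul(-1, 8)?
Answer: -411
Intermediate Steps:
Function('w')(S) = -8
X = 3
Function('H')(G) = Add(-4, G)
Function('n')(F) = Add(-3, Mul(4, Pow(Add(-2, F), -1), Add(-4, Mul(2, F)))) (Function('n')(F) = Add(-3, Mul(Mul(Add(F, Add(-4, F)), Pow(Add(F, -2), -1)), 4)) = Add(-3, Mul(Mul(Add(-4, Mul(2, F)), Pow(Add(-2, F), -1)), 4)) = Add(-3, Mul(Mul(Pow(Add(-2, F), -1), Add(-4, Mul(2, F))), 4)) = Add(-3, Mul(4, Pow(Add(-2, F), -1), Add(-4, Mul(2, F)))))
Add(Mul(Function('w')(6), 52), Function('n')(X)) = Add(Mul(-8, 52), 5) = Add(-416, 5) = -411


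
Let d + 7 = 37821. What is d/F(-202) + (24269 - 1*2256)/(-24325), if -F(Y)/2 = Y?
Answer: 455466149/4913650 ≈ 92.694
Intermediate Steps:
d = 37814 (d = -7 + 37821 = 37814)
F(Y) = -2*Y
d/F(-202) + (24269 - 1*2256)/(-24325) = 37814/((-2*(-202))) + (24269 - 1*2256)/(-24325) = 37814/404 + (24269 - 2256)*(-1/24325) = 37814*(1/404) + 22013*(-1/24325) = 18907/202 - 22013/24325 = 455466149/4913650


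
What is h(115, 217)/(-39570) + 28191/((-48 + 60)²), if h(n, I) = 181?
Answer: 61971767/316560 ≈ 195.77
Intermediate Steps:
h(115, 217)/(-39570) + 28191/((-48 + 60)²) = 181/(-39570) + 28191/((-48 + 60)²) = 181*(-1/39570) + 28191/(12²) = -181/39570 + 28191/144 = -181/39570 + 28191*(1/144) = -181/39570 + 9397/48 = 61971767/316560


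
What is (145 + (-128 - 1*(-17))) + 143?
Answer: 177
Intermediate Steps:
(145 + (-128 - 1*(-17))) + 143 = (145 + (-128 + 17)) + 143 = (145 - 111) + 143 = 34 + 143 = 177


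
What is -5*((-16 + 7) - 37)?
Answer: 230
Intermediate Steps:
-5*((-16 + 7) - 37) = -5*(-9 - 37) = -5*(-46) = 230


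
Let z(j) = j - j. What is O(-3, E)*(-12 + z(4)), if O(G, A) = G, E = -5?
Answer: 36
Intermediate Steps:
z(j) = 0
O(-3, E)*(-12 + z(4)) = -3*(-12 + 0) = -3*(-12) = 36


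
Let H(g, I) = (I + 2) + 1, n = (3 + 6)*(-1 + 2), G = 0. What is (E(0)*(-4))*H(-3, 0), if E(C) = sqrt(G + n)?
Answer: -36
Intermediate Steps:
n = 9 (n = 9*1 = 9)
E(C) = 3 (E(C) = sqrt(0 + 9) = sqrt(9) = 3)
H(g, I) = 3 + I (H(g, I) = (2 + I) + 1 = 3 + I)
(E(0)*(-4))*H(-3, 0) = (3*(-4))*(3 + 0) = -12*3 = -36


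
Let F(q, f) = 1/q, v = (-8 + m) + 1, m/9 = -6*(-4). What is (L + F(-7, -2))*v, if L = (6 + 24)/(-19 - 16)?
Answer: -209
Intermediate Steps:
m = 216 (m = 9*(-6*(-4)) = 9*24 = 216)
L = -6/7 (L = 30/(-35) = 30*(-1/35) = -6/7 ≈ -0.85714)
v = 209 (v = (-8 + 216) + 1 = 208 + 1 = 209)
F(q, f) = 1/q
(L + F(-7, -2))*v = (-6/7 + 1/(-7))*209 = (-6/7 - ⅐)*209 = -1*209 = -209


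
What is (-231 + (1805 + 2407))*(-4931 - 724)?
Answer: -22512555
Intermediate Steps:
(-231 + (1805 + 2407))*(-4931 - 724) = (-231 + 4212)*(-5655) = 3981*(-5655) = -22512555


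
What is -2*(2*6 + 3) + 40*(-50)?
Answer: -2030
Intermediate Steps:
-2*(2*6 + 3) + 40*(-50) = -2*(12 + 3) - 2000 = -2*15 - 2000 = -30 - 2000 = -2030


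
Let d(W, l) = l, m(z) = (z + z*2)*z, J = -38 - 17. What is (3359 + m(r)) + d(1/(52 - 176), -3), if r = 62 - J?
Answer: 44423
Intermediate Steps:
J = -55
r = 117 (r = 62 - 1*(-55) = 62 + 55 = 117)
m(z) = 3*z² (m(z) = (z + 2*z)*z = (3*z)*z = 3*z²)
(3359 + m(r)) + d(1/(52 - 176), -3) = (3359 + 3*117²) - 3 = (3359 + 3*13689) - 3 = (3359 + 41067) - 3 = 44426 - 3 = 44423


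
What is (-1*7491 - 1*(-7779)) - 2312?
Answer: -2024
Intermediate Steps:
(-1*7491 - 1*(-7779)) - 2312 = (-7491 + 7779) - 2312 = 288 - 2312 = -2024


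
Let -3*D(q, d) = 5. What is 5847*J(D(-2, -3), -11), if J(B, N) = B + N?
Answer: -74062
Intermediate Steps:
D(q, d) = -5/3 (D(q, d) = -⅓*5 = -5/3)
5847*J(D(-2, -3), -11) = 5847*(-5/3 - 11) = 5847*(-38/3) = -74062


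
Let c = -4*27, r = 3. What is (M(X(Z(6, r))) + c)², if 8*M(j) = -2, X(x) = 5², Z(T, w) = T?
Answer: 187489/16 ≈ 11718.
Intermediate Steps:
X(x) = 25
M(j) = -¼ (M(j) = (⅛)*(-2) = -¼)
c = -108
(M(X(Z(6, r))) + c)² = (-¼ - 108)² = (-433/4)² = 187489/16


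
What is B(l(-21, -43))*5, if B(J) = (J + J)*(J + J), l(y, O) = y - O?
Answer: 9680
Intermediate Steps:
B(J) = 4*J² (B(J) = (2*J)*(2*J) = 4*J²)
B(l(-21, -43))*5 = (4*(-21 - 1*(-43))²)*5 = (4*(-21 + 43)²)*5 = (4*22²)*5 = (4*484)*5 = 1936*5 = 9680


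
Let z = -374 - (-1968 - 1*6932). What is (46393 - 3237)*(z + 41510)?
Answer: 2159353616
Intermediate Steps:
z = 8526 (z = -374 - (-1968 - 6932) = -374 - 1*(-8900) = -374 + 8900 = 8526)
(46393 - 3237)*(z + 41510) = (46393 - 3237)*(8526 + 41510) = 43156*50036 = 2159353616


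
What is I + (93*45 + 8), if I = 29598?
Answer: 33791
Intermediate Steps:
I + (93*45 + 8) = 29598 + (93*45 + 8) = 29598 + (4185 + 8) = 29598 + 4193 = 33791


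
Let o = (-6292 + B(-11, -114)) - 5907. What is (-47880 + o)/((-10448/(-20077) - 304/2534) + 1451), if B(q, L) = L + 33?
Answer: -1530323549440/36920084021 ≈ -41.450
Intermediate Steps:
B(q, L) = 33 + L
o = -12280 (o = (-6292 + (33 - 114)) - 5907 = (-6292 - 81) - 5907 = -6373 - 5907 = -12280)
(-47880 + o)/((-10448/(-20077) - 304/2534) + 1451) = (-47880 - 12280)/((-10448/(-20077) - 304/2534) + 1451) = -60160/((-10448*(-1/20077) - 304*1/2534) + 1451) = -60160/((10448/20077 - 152/1267) + 1451) = -60160/(10185912/25437559 + 1451) = -60160/36920084021/25437559 = -60160*25437559/36920084021 = -1530323549440/36920084021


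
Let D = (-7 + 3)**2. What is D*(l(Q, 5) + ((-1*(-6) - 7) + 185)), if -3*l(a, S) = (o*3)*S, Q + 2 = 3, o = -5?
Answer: 3344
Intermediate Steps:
Q = 1 (Q = -2 + 3 = 1)
D = 16 (D = (-4)**2 = 16)
l(a, S) = 5*S (l(a, S) = -(-5*3)*S/3 = -(-5)*S = 5*S)
D*(l(Q, 5) + ((-1*(-6) - 7) + 185)) = 16*(5*5 + ((-1*(-6) - 7) + 185)) = 16*(25 + ((6 - 7) + 185)) = 16*(25 + (-1 + 185)) = 16*(25 + 184) = 16*209 = 3344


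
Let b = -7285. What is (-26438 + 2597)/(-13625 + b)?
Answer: 7947/6970 ≈ 1.1402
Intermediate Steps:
(-26438 + 2597)/(-13625 + b) = (-26438 + 2597)/(-13625 - 7285) = -23841/(-20910) = -23841*(-1/20910) = 7947/6970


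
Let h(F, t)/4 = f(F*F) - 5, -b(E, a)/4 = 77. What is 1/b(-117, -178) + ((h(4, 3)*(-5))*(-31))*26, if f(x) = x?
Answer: 54614559/308 ≈ 1.7732e+5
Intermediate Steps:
b(E, a) = -308 (b(E, a) = -4*77 = -308)
h(F, t) = -20 + 4*F² (h(F, t) = 4*(F*F - 5) = 4*(F² - 5) = 4*(-5 + F²) = -20 + 4*F²)
1/b(-117, -178) + ((h(4, 3)*(-5))*(-31))*26 = 1/(-308) + (((-20 + 4*4²)*(-5))*(-31))*26 = -1/308 + (((-20 + 4*16)*(-5))*(-31))*26 = -1/308 + (((-20 + 64)*(-5))*(-31))*26 = -1/308 + ((44*(-5))*(-31))*26 = -1/308 - 220*(-31)*26 = -1/308 + 6820*26 = -1/308 + 177320 = 54614559/308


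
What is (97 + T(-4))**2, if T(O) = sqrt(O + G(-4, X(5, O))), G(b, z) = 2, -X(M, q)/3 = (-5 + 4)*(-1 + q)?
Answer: (97 + I*sqrt(2))**2 ≈ 9407.0 + 274.36*I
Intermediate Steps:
X(M, q) = -3 + 3*q (X(M, q) = -3*(-5 + 4)*(-1 + q) = -(-3)*(-1 + q) = -3*(1 - q) = -3 + 3*q)
T(O) = sqrt(2 + O) (T(O) = sqrt(O + 2) = sqrt(2 + O))
(97 + T(-4))**2 = (97 + sqrt(2 - 4))**2 = (97 + sqrt(-2))**2 = (97 + I*sqrt(2))**2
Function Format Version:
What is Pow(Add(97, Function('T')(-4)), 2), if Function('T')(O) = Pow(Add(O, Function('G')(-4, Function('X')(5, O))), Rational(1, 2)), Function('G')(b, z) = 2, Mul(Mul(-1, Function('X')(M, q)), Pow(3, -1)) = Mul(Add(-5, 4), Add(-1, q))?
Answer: Pow(Add(97, Mul(I, Pow(2, Rational(1, 2)))), 2) ≈ Add(9407.0, Mul(274.36, I))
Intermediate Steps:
Function('X')(M, q) = Add(-3, Mul(3, q)) (Function('X')(M, q) = Mul(-3, Mul(Add(-5, 4), Add(-1, q))) = Mul(-3, Mul(-1, Add(-1, q))) = Mul(-3, Add(1, Mul(-1, q))) = Add(-3, Mul(3, q)))
Function('T')(O) = Pow(Add(2, O), Rational(1, 2)) (Function('T')(O) = Pow(Add(O, 2), Rational(1, 2)) = Pow(Add(2, O), Rational(1, 2)))
Pow(Add(97, Function('T')(-4)), 2) = Pow(Add(97, Pow(Add(2, -4), Rational(1, 2))), 2) = Pow(Add(97, Pow(-2, Rational(1, 2))), 2) = Pow(Add(97, Mul(I, Pow(2, Rational(1, 2)))), 2)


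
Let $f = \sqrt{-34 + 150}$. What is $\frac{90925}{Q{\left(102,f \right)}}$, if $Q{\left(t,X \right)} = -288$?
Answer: $- \frac{90925}{288} \approx -315.71$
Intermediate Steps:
$f = 2 \sqrt{29}$ ($f = \sqrt{116} = 2 \sqrt{29} \approx 10.77$)
$\frac{90925}{Q{\left(102,f \right)}} = \frac{90925}{-288} = 90925 \left(- \frac{1}{288}\right) = - \frac{90925}{288}$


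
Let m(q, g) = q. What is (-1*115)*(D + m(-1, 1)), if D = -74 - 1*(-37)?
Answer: 4370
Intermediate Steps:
D = -37 (D = -74 + 37 = -37)
(-1*115)*(D + m(-1, 1)) = (-1*115)*(-37 - 1) = -115*(-38) = 4370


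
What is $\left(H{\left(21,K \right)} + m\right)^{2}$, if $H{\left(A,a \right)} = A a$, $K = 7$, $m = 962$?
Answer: $1229881$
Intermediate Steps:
$\left(H{\left(21,K \right)} + m\right)^{2} = \left(21 \cdot 7 + 962\right)^{2} = \left(147 + 962\right)^{2} = 1109^{2} = 1229881$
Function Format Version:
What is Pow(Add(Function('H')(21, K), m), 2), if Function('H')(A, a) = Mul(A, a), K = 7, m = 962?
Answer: 1229881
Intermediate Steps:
Pow(Add(Function('H')(21, K), m), 2) = Pow(Add(Mul(21, 7), 962), 2) = Pow(Add(147, 962), 2) = Pow(1109, 2) = 1229881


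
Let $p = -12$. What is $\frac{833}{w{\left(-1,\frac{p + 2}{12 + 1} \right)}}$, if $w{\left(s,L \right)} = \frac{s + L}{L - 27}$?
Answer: $\frac{300713}{23} \approx 13074.0$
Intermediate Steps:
$w{\left(s,L \right)} = \frac{L + s}{-27 + L}$
$\frac{833}{w{\left(-1,\frac{p + 2}{12 + 1} \right)}} = \frac{833}{\frac{1}{-27 + \frac{-12 + 2}{12 + 1}} \left(\frac{-12 + 2}{12 + 1} - 1\right)} = \frac{833}{\frac{1}{-27 - \frac{10}{13}} \left(- \frac{10}{13} - 1\right)} = \frac{833}{\frac{1}{- \frac{361}{13}} \left(- \frac{23}{13}\right)} = \frac{833}{\left(- \frac{13}{361}\right) \left(- \frac{23}{13}\right)} = \frac{833}{\frac{23}{361}} = 833 \cdot \frac{361}{23} = \frac{300713}{23}$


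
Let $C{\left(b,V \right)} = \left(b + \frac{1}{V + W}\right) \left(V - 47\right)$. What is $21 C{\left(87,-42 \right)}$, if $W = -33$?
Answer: $- \frac{4064452}{25} \approx -1.6258 \cdot 10^{5}$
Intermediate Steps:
$C{\left(b,V \right)} = \left(-47 + V\right) \left(b + \frac{1}{-33 + V}\right)$ ($C{\left(b,V \right)} = \left(b + \frac{1}{V - 33}\right) \left(V - 47\right) = \left(b + \frac{1}{-33 + V}\right) \left(-47 + V\right) = \left(-47 + V\right) \left(b + \frac{1}{-33 + V}\right)$)
$21 C{\left(87,-42 \right)} = 21 \frac{-47 - 42 + 1551 \cdot 87 + 87 \left(-42\right)^{2} - \left(-3360\right) 87}{-33 - 42} = 21 \frac{-47 - 42 + 134937 + 87 \cdot 1764 + 292320}{-75} = 21 \left(- \frac{-47 - 42 + 134937 + 153468 + 292320}{75}\right) = 21 \left(\left(- \frac{1}{75}\right) 580636\right) = 21 \left(- \frac{580636}{75}\right) = - \frac{4064452}{25}$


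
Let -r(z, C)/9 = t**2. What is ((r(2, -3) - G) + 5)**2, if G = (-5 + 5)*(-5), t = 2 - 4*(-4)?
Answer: 8473921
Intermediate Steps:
t = 18 (t = 2 + 16 = 18)
G = 0 (G = 0*(-5) = 0)
r(z, C) = -2916 (r(z, C) = -9*18**2 = -9*324 = -2916)
((r(2, -3) - G) + 5)**2 = ((-2916 - 1*0) + 5)**2 = ((-2916 + 0) + 5)**2 = (-2916 + 5)**2 = (-2911)**2 = 8473921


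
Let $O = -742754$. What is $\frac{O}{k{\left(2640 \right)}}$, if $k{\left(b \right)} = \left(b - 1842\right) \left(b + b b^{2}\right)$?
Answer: $- \frac{371377}{7341498909360} \approx -5.0586 \cdot 10^{-8}$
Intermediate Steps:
$k{\left(b \right)} = \left(-1842 + b\right) \left(b + b^{3}\right)$
$\frac{O}{k{\left(2640 \right)}} = - \frac{742754}{2640 \left(-1842 + 2640 + 2640^{3} - 1842 \cdot 2640^{2}\right)} = - \frac{742754}{2640 \left(-1842 + 2640 + 18399744000 - 12838003200\right)} = - \frac{742754}{2640 \cdot 5561741598} = - \frac{742754}{14682997818720} = \left(-742754\right) \frac{1}{14682997818720} = - \frac{371377}{7341498909360}$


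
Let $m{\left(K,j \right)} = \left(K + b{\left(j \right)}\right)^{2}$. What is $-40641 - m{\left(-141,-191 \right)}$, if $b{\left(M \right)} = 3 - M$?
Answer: $-43450$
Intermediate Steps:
$m{\left(K,j \right)} = \left(3 + K - j\right)^{2}$ ($m{\left(K,j \right)} = \left(K - \left(-3 + j\right)\right)^{2} = \left(3 + K - j\right)^{2}$)
$-40641 - m{\left(-141,-191 \right)} = -40641 - \left(3 - 141 - -191\right)^{2} = -40641 - \left(3 - 141 + 191\right)^{2} = -40641 - 53^{2} = -40641 - 2809 = -43450$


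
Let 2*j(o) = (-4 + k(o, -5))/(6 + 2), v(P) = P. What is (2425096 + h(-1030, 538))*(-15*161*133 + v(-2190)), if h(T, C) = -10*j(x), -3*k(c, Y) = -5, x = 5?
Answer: -6273921132505/8 ≈ -7.8424e+11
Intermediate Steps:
k(c, Y) = 5/3 (k(c, Y) = -⅓*(-5) = 5/3)
j(o) = -7/48 (j(o) = ((-4 + 5/3)/(6 + 2))/2 = (-7/3/8)/2 = (-7/3*⅛)/2 = (½)*(-7/24) = -7/48)
h(T, C) = 35/24 (h(T, C) = -10*(-7/48) = 35/24)
(2425096 + h(-1030, 538))*(-15*161*133 + v(-2190)) = (2425096 + 35/24)*(-15*161*133 - 2190) = 58202339*(-2415*133 - 2190)/24 = 58202339*(-321195 - 2190)/24 = (58202339/24)*(-323385) = -6273921132505/8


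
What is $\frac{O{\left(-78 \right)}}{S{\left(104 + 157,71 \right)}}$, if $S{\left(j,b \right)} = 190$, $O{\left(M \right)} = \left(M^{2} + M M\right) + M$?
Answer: $\frac{1209}{19} \approx 63.632$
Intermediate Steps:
$O{\left(M \right)} = M + 2 M^{2}$ ($O{\left(M \right)} = \left(M^{2} + M^{2}\right) + M = 2 M^{2} + M = M + 2 M^{2}$)
$\frac{O{\left(-78 \right)}}{S{\left(104 + 157,71 \right)}} = \frac{\left(-78\right) \left(1 + 2 \left(-78\right)\right)}{190} = - 78 \left(1 - 156\right) \frac{1}{190} = \left(-78\right) \left(-155\right) \frac{1}{190} = 12090 \cdot \frac{1}{190} = \frac{1209}{19}$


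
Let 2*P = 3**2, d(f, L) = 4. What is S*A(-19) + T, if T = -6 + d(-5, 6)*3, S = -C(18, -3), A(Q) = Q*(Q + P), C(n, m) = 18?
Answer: -4953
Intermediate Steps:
P = 9/2 (P = (1/2)*3**2 = (1/2)*9 = 9/2 ≈ 4.5000)
A(Q) = Q*(9/2 + Q) (A(Q) = Q*(Q + 9/2) = Q*(9/2 + Q))
S = -18 (S = -1*18 = -18)
T = 6 (T = -6 + 4*3 = -6 + 12 = 6)
S*A(-19) + T = -9*(-19)*(9 + 2*(-19)) + 6 = -9*(-19)*(9 - 38) + 6 = -9*(-19)*(-29) + 6 = -18*551/2 + 6 = -4959 + 6 = -4953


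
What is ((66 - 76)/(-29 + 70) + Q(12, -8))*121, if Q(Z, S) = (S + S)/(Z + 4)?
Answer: -6171/41 ≈ -150.51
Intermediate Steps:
Q(Z, S) = 2*S/(4 + Z) (Q(Z, S) = (2*S)/(4 + Z) = 2*S/(4 + Z))
((66 - 76)/(-29 + 70) + Q(12, -8))*121 = ((66 - 76)/(-29 + 70) + 2*(-8)/(4 + 12))*121 = (-10/41 + 2*(-8)/16)*121 = (-10*1/41 + 2*(-8)*(1/16))*121 = (-10/41 - 1)*121 = -51/41*121 = -6171/41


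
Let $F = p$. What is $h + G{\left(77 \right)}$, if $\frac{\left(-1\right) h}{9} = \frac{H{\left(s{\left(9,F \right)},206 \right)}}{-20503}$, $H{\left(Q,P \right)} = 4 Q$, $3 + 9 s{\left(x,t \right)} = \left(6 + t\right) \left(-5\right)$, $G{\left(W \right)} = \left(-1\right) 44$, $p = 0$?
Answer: $- \frac{902264}{20503} \approx -44.006$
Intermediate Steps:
$F = 0$
$G{\left(W \right)} = -44$
$s{\left(x,t \right)} = - \frac{11}{3} - \frac{5 t}{9}$ ($s{\left(x,t \right)} = - \frac{1}{3} + \frac{\left(6 + t\right) \left(-5\right)}{9} = - \frac{1}{3} + \frac{-30 - 5 t}{9} = - \frac{1}{3} - \left(\frac{10}{3} + \frac{5 t}{9}\right) = - \frac{11}{3} - \frac{5 t}{9}$)
$h = - \frac{132}{20503}$ ($h = - 9 \frac{4 \left(- \frac{11}{3} - 0\right)}{-20503} = - 9 \cdot 4 \left(- \frac{11}{3} + 0\right) \left(- \frac{1}{20503}\right) = - 9 \cdot 4 \left(- \frac{11}{3}\right) \left(- \frac{1}{20503}\right) = - 9 \left(\left(- \frac{44}{3}\right) \left(- \frac{1}{20503}\right)\right) = \left(-9\right) \frac{44}{61509} = - \frac{132}{20503} \approx -0.0064381$)
$h + G{\left(77 \right)} = - \frac{132}{20503} - 44 = - \frac{902264}{20503}$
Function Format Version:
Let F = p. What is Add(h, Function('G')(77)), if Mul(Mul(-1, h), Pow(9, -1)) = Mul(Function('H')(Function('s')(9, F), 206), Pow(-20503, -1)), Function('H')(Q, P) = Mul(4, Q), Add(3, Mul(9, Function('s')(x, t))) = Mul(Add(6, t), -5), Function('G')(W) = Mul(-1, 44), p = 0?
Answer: Rational(-902264, 20503) ≈ -44.006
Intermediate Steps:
F = 0
Function('G')(W) = -44
Function('s')(x, t) = Add(Rational(-11, 3), Mul(Rational(-5, 9), t)) (Function('s')(x, t) = Add(Rational(-1, 3), Mul(Rational(1, 9), Mul(Add(6, t), -5))) = Add(Rational(-1, 3), Mul(Rational(1, 9), Add(-30, Mul(-5, t)))) = Add(Rational(-1, 3), Add(Rational(-10, 3), Mul(Rational(-5, 9), t))) = Add(Rational(-11, 3), Mul(Rational(-5, 9), t)))
h = Rational(-132, 20503) (h = Mul(-9, Mul(Mul(4, Add(Rational(-11, 3), Mul(Rational(-5, 9), 0))), Pow(-20503, -1))) = Mul(-9, Mul(Mul(4, Add(Rational(-11, 3), 0)), Rational(-1, 20503))) = Mul(-9, Mul(Mul(4, Rational(-11, 3)), Rational(-1, 20503))) = Mul(-9, Mul(Rational(-44, 3), Rational(-1, 20503))) = Mul(-9, Rational(44, 61509)) = Rational(-132, 20503) ≈ -0.0064381)
Add(h, Function('G')(77)) = Add(Rational(-132, 20503), -44) = Rational(-902264, 20503)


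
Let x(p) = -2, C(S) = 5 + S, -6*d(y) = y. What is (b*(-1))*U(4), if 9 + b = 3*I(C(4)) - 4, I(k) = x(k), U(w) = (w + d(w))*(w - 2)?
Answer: 380/3 ≈ 126.67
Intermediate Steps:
d(y) = -y/6
U(w) = 5*w*(-2 + w)/6 (U(w) = (w - w/6)*(w - 2) = (5*w/6)*(-2 + w) = 5*w*(-2 + w)/6)
I(k) = -2
b = -19 (b = -9 + (3*(-2) - 4) = -9 + (-6 - 4) = -9 - 10 = -19)
(b*(-1))*U(4) = (-19*(-1))*((⅚)*4*(-2 + 4)) = 19*((⅚)*4*2) = 19*(20/3) = 380/3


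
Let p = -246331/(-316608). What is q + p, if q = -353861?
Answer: -112034977157/316608 ≈ -3.5386e+5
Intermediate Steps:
p = 246331/316608 (p = -246331*(-1/316608) = 246331/316608 ≈ 0.77803)
q + p = -353861 + 246331/316608 = -112034977157/316608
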